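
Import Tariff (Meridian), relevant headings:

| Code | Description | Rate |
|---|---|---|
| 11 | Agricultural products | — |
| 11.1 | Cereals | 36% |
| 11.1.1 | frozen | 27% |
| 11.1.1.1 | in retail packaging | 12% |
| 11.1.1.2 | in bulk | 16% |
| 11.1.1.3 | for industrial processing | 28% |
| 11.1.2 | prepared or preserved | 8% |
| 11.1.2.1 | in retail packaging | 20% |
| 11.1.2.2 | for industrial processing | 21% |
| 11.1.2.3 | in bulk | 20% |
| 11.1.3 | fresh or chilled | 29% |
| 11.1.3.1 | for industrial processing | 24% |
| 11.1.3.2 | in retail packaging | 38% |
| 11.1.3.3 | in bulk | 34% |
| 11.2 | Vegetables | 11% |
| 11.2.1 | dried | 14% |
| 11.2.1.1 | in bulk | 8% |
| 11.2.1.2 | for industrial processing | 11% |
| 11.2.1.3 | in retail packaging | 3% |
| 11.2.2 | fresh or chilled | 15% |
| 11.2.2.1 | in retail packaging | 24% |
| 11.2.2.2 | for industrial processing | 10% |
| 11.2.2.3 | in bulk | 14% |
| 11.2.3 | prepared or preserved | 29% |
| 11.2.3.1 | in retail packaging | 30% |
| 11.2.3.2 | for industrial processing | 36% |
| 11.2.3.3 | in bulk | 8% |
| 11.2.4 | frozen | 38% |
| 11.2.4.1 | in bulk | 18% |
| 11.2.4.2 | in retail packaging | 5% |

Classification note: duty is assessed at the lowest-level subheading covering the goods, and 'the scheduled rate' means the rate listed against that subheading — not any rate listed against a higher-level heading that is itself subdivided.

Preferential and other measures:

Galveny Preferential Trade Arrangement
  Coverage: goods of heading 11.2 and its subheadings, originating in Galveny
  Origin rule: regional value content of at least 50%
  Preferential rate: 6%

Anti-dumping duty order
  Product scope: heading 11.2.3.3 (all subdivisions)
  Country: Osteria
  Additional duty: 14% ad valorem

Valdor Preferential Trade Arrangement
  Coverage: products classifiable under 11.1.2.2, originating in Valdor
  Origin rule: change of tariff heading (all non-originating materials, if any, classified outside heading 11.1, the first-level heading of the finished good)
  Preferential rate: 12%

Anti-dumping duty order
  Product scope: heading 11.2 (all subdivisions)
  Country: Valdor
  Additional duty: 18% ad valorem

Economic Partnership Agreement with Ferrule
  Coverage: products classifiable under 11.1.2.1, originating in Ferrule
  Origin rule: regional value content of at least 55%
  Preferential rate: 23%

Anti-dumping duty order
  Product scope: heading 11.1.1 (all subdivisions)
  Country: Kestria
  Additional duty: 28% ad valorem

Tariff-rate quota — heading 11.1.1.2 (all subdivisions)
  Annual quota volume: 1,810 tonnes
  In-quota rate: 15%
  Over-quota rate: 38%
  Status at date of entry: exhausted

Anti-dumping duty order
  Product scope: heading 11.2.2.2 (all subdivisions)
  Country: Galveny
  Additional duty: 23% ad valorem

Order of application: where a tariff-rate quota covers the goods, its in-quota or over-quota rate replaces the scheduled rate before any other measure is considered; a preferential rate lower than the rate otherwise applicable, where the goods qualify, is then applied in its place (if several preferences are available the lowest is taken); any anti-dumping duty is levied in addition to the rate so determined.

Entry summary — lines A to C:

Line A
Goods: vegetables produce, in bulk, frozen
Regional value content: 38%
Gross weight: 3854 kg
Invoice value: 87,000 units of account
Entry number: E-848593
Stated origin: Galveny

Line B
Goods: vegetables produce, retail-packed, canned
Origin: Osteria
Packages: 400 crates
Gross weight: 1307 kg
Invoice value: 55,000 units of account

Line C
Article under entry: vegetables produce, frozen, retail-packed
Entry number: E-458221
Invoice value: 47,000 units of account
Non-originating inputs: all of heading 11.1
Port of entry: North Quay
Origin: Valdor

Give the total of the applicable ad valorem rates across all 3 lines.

71%

Line A: vegetables → 11.2; frozen → 11.2.4; in bulk → 11.2.4.1. Scheduled 18%. Galveny agreement on 11.2: RVC < 50%. → 18%.
Line B: vegetables → 11.2; canned → 11.2.3; retail-packed → 11.2.3.1. Scheduled 30%. No special measure applies. → 30%.
Line C: vegetables → 11.2; frozen → 11.2.4; retail-packed → 11.2.4.2. Scheduled 5%. Valdor agreement on 11.1.2.2: 11.2.4.2 not covered; anti-dumping (Valdor, 11.2): +18%; total 5% + 18% = 23%. → 23%.
Sum: 18% + 30% + 23% = 71%.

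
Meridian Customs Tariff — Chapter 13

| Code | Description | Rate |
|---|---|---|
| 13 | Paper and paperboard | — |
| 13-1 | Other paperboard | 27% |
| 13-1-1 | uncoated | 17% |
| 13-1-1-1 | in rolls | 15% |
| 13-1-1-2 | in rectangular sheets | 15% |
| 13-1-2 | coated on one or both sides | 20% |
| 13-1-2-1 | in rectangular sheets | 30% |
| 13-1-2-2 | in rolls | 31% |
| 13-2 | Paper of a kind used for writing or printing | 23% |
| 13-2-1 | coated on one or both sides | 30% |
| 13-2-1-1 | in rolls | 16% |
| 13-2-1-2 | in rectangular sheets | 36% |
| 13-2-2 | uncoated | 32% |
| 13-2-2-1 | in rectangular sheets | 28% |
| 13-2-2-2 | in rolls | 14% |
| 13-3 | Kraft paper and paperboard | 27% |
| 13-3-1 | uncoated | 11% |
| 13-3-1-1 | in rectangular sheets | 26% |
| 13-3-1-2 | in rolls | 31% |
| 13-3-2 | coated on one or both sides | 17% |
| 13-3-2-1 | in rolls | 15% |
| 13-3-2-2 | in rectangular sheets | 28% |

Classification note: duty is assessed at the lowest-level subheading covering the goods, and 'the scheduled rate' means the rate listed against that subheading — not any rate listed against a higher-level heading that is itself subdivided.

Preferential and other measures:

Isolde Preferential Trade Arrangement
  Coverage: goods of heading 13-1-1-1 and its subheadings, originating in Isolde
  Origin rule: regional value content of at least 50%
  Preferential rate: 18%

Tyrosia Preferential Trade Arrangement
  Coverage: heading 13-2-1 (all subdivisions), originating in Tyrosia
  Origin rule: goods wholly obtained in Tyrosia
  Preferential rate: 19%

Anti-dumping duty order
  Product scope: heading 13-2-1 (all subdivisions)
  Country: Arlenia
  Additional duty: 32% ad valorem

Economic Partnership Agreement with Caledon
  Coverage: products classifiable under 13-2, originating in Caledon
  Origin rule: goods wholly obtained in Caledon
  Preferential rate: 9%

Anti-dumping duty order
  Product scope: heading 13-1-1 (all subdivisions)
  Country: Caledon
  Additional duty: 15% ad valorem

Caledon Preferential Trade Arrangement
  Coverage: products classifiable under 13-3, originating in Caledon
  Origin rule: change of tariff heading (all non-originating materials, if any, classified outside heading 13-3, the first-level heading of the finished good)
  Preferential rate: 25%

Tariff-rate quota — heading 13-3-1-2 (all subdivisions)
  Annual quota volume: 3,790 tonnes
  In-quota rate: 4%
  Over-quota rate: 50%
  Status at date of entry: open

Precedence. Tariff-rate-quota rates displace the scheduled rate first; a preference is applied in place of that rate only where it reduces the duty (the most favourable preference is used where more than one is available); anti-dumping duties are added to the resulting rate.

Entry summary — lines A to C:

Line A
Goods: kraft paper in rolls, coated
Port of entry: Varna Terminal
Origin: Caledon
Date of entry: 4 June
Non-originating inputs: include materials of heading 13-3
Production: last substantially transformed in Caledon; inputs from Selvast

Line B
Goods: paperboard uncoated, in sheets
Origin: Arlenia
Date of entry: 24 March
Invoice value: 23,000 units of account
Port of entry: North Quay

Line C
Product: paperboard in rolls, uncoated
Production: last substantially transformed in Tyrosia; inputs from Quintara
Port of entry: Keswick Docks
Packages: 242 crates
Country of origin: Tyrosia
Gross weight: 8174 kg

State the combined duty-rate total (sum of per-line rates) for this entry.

45%

Line A: kraft paper → 13-3; coated → 13-3-2; in rolls → 13-3-2-1. Scheduled 15%. Caledon agreement on 13-2: 13-3-2-1 not covered; Caledon agreement on 13-3: CTH not met. → 15%.
Line B: paperboard → 13-1; uncoated → 13-1-1; in sheets → 13-1-1-2. Scheduled 15%. No special measure applies. → 15%.
Line C: paperboard → 13-1; uncoated → 13-1-1; in rolls → 13-1-1-1. Scheduled 15%. Tyrosia agreement on 13-2-1: 13-1-1-1 not covered. → 15%.
Sum: 15% + 15% + 15% = 45%.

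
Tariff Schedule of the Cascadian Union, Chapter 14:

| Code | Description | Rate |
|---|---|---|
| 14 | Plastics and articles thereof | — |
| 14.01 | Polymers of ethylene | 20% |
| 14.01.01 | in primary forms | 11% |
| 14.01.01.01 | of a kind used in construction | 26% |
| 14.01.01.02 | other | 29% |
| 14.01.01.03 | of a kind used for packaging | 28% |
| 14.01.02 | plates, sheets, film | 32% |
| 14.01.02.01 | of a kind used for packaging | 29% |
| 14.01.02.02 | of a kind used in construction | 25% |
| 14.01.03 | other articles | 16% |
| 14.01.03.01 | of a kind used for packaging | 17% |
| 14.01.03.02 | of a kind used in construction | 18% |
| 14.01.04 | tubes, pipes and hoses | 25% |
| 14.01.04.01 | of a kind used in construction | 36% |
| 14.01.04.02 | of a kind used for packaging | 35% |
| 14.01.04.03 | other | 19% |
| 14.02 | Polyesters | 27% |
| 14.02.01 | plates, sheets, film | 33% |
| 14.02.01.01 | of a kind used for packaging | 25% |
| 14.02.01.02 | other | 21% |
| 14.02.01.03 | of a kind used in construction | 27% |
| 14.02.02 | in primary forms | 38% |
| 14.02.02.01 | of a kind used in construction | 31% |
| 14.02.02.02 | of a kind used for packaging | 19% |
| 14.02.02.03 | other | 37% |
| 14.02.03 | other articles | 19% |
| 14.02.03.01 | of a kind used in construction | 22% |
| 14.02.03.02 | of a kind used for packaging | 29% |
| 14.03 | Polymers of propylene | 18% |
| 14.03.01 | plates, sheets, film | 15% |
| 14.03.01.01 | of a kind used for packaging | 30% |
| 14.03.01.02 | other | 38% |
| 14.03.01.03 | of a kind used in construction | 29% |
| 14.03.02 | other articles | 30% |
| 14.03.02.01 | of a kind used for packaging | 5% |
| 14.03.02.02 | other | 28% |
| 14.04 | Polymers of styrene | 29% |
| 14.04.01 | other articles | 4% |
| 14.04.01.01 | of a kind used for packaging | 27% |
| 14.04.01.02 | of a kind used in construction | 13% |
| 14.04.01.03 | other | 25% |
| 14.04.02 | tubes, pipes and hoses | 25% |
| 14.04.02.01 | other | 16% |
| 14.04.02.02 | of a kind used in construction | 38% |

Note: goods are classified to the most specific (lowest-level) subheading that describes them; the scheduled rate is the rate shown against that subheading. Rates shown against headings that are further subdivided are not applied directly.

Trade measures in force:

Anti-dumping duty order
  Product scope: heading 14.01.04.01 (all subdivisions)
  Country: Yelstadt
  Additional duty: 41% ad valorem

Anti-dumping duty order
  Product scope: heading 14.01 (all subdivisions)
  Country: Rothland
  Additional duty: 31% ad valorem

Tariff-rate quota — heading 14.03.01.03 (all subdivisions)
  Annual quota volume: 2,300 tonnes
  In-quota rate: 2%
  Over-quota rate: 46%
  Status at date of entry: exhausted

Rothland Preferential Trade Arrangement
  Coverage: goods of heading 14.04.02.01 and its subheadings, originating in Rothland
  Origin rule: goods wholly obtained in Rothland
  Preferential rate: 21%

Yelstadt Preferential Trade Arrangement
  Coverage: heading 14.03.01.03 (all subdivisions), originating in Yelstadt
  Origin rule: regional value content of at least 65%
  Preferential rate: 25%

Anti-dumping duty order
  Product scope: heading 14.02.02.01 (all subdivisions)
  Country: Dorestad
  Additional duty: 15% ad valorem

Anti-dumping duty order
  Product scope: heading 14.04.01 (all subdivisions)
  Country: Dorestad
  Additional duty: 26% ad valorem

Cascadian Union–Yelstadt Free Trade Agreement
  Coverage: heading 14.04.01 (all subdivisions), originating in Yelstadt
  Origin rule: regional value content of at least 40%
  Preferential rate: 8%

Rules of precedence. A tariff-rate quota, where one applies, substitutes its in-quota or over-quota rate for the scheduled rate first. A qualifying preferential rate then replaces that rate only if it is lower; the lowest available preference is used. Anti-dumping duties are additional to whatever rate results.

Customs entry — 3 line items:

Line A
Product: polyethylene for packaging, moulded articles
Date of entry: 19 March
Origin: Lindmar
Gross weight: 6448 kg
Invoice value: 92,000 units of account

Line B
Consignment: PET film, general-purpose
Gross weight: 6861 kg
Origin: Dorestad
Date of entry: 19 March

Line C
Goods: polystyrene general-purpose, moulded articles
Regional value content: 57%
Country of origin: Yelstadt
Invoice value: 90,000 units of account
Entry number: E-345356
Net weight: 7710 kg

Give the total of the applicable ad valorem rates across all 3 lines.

Line A: polyethylene → 14.01; moulded articles → 14.01.03; for packaging → 14.01.03.01. Scheduled 17%. No special measure applies. → 17%.
Line B: PET → 14.02; film → 14.02.01; general-purpose → 14.02.01.02. Scheduled 21%. No special measure applies. → 21%.
Line C: polystyrene → 14.04; moulded articles → 14.04.01; general-purpose → 14.04.01.03. Scheduled 25%. Yelstadt agreement on 14.03.01.03: 14.04.01.03 not covered; Yelstadt agreement on 14.04.01: RVC ≥ 40% → 8% available; preferential 8%. → 8%.
Sum: 17% + 21% + 8% = 46%.

46%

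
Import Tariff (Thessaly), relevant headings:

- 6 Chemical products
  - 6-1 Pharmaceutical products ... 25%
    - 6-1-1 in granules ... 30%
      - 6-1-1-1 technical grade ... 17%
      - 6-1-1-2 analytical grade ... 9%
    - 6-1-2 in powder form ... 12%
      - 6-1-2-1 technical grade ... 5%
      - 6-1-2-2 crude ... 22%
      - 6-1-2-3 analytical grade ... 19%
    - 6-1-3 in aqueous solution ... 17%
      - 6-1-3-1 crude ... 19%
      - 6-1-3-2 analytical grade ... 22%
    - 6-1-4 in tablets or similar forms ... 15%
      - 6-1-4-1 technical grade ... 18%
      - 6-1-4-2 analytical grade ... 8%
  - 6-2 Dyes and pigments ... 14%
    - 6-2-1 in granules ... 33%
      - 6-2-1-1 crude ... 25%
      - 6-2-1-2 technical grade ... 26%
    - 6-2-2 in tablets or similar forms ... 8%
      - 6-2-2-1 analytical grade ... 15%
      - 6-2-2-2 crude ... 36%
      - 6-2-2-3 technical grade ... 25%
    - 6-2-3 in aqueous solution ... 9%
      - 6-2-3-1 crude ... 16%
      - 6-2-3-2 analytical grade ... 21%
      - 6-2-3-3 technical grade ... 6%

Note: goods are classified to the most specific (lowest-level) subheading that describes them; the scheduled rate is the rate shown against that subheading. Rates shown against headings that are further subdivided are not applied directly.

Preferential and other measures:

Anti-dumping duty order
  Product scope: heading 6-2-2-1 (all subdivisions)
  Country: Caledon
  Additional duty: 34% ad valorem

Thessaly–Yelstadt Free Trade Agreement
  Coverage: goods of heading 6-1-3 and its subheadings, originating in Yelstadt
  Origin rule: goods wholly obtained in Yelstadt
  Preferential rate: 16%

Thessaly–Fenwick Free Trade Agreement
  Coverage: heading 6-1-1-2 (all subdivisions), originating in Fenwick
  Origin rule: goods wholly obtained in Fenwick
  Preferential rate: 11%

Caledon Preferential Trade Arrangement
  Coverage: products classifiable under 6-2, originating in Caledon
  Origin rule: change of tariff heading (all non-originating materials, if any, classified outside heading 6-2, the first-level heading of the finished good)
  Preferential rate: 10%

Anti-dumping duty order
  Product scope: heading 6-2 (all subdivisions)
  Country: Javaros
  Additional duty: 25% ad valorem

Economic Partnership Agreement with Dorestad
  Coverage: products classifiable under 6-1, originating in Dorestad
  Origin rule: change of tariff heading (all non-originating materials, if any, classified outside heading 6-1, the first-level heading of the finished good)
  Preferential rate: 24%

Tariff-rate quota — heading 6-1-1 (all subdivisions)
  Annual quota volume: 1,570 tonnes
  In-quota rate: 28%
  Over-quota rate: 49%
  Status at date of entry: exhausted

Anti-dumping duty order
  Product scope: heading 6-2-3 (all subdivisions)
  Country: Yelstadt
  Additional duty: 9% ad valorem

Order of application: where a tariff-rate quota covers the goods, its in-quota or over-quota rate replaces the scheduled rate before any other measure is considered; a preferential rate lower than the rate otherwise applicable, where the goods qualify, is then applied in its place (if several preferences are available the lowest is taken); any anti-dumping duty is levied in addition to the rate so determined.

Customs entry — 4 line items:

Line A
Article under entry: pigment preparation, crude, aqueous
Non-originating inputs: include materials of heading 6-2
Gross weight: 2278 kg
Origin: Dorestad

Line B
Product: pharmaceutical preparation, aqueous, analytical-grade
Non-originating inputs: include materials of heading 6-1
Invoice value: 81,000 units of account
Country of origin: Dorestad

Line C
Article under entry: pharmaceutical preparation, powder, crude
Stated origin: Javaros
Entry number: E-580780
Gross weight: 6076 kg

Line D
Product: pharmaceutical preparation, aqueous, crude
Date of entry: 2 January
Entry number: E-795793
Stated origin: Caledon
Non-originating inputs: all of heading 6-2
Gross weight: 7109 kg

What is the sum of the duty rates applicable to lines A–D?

79%

Line A: pigment → 6-2; aqueous → 6-2-3; crude → 6-2-3-1. Scheduled 16%. Dorestad agreement on 6-1: 6-2-3-1 not covered. → 16%.
Line B: pharmaceutical → 6-1; aqueous → 6-1-3; analytical-grade → 6-1-3-2. Scheduled 22%. Dorestad agreement on 6-1: CTH not met. → 22%.
Line C: pharmaceutical → 6-1; powder → 6-1-2; crude → 6-1-2-2. Scheduled 22%. No special measure applies. → 22%.
Line D: pharmaceutical → 6-1; aqueous → 6-1-3; crude → 6-1-3-1. Scheduled 19%. Caledon agreement on 6-2: 6-1-3-1 not covered. → 19%.
Sum: 16% + 22% + 22% + 19% = 79%.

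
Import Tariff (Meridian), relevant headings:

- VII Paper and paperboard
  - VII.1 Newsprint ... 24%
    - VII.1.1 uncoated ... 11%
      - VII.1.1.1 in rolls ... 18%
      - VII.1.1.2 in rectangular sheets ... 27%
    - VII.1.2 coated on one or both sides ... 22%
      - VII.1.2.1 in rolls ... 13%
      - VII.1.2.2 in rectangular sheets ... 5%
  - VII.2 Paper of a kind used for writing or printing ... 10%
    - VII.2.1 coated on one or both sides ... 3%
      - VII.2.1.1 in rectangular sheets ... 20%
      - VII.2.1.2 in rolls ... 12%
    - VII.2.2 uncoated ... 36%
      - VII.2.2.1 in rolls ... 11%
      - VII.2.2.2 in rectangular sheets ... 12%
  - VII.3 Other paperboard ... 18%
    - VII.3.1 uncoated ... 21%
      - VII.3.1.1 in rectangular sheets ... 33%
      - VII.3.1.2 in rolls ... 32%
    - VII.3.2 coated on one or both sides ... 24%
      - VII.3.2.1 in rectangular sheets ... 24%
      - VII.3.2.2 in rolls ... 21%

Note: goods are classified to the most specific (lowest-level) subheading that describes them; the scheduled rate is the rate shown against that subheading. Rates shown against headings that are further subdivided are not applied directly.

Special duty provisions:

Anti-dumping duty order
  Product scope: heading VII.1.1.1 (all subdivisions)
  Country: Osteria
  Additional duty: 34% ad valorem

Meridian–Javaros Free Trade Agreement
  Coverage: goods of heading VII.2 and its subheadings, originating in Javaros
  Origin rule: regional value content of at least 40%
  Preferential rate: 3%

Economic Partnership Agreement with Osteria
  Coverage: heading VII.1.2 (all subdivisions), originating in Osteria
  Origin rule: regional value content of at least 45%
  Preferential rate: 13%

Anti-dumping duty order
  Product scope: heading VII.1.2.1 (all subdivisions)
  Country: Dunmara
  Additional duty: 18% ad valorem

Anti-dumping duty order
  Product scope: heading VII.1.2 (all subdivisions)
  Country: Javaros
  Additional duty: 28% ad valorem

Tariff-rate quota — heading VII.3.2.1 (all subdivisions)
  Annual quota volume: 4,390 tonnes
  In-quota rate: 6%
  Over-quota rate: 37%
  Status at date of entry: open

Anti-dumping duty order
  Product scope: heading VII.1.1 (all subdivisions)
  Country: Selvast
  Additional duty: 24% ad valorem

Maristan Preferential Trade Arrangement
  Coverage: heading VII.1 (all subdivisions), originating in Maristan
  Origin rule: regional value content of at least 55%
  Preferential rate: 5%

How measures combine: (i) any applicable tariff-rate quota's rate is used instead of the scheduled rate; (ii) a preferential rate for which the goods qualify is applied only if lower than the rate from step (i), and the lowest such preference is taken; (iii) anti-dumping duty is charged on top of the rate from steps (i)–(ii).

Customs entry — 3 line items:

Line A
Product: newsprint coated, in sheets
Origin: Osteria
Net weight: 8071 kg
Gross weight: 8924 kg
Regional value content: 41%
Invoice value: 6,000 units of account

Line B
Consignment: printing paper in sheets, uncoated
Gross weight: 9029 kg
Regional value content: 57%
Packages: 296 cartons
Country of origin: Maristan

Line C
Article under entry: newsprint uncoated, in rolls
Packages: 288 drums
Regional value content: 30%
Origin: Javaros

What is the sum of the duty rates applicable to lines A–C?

Line A: newsprint → VII.1; coated → VII.1.2; in sheets → VII.1.2.2. Scheduled 5%. Osteria agreement on VII.1.2: RVC < 45%. → 5%.
Line B: printing paper → VII.2; uncoated → VII.2.2; in sheets → VII.2.2.2. Scheduled 12%. Maristan agreement on VII.1: VII.2.2.2 not covered. → 12%.
Line C: newsprint → VII.1; uncoated → VII.1.1; in rolls → VII.1.1.1. Scheduled 18%. Javaros agreement on VII.2: VII.1.1.1 not covered. → 18%.
Sum: 5% + 12% + 18% = 35%.

35%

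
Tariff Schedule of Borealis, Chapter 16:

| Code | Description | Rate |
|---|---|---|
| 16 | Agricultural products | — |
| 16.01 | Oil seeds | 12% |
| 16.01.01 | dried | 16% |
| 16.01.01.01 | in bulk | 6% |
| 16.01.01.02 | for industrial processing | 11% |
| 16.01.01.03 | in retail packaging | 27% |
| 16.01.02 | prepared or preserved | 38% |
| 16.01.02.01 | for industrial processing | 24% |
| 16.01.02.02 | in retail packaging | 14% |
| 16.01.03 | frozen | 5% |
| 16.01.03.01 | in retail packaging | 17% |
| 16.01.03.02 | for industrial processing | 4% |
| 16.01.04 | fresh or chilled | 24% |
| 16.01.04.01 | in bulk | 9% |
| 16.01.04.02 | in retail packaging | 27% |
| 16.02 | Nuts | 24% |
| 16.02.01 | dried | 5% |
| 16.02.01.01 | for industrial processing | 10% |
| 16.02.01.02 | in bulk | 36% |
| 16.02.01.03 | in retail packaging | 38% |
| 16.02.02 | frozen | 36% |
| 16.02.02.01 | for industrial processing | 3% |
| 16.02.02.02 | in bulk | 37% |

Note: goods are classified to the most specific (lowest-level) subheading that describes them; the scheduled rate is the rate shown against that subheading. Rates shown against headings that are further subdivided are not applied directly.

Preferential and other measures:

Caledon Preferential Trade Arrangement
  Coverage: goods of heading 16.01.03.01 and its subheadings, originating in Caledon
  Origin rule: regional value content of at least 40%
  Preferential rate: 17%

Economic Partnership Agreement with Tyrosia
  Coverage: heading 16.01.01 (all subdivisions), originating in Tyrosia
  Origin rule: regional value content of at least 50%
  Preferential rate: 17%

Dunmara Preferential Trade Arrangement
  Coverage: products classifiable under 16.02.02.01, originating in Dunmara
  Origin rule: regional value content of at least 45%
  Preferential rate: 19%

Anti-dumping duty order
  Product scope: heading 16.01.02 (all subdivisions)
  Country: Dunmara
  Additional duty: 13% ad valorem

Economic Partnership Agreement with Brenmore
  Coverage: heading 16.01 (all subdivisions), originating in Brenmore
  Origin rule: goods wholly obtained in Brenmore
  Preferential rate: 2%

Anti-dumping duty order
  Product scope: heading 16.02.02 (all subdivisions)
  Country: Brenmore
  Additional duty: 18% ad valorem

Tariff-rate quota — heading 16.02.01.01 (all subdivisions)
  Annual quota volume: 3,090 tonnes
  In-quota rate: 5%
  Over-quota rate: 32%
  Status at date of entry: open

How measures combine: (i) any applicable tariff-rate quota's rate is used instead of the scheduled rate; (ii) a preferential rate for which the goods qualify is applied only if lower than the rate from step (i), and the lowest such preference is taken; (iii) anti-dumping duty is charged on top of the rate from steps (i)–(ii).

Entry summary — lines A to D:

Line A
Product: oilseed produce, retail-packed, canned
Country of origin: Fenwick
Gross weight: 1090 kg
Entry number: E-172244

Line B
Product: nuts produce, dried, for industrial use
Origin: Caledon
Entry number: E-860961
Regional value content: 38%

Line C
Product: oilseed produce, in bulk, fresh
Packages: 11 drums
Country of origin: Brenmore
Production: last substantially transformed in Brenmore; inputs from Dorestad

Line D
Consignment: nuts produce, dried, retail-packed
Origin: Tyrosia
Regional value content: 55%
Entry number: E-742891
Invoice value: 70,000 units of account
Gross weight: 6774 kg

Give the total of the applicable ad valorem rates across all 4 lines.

66%

Line A: oilseed → 16.01; canned → 16.01.02; retail-packed → 16.01.02.02. Scheduled 14%. No special measure applies. → 14%.
Line B: nuts → 16.02; dried → 16.02.01; for industrial use → 16.02.01.01. Scheduled 10%. quota on 16.02.01.01 open → in-quota 5%; Caledon agreement on 16.01.03.01: 16.02.01.01 not covered. → 5%.
Line C: oilseed → 16.01; fresh → 16.01.04; in bulk → 16.01.04.01. Scheduled 9%. Brenmore agreement on 16.01: not wholly obtained. → 9%.
Line D: nuts → 16.02; dried → 16.02.01; retail-packed → 16.02.01.03. Scheduled 38%. Tyrosia agreement on 16.01.01: 16.02.01.03 not covered. → 38%.
Sum: 14% + 5% + 9% + 38% = 66%.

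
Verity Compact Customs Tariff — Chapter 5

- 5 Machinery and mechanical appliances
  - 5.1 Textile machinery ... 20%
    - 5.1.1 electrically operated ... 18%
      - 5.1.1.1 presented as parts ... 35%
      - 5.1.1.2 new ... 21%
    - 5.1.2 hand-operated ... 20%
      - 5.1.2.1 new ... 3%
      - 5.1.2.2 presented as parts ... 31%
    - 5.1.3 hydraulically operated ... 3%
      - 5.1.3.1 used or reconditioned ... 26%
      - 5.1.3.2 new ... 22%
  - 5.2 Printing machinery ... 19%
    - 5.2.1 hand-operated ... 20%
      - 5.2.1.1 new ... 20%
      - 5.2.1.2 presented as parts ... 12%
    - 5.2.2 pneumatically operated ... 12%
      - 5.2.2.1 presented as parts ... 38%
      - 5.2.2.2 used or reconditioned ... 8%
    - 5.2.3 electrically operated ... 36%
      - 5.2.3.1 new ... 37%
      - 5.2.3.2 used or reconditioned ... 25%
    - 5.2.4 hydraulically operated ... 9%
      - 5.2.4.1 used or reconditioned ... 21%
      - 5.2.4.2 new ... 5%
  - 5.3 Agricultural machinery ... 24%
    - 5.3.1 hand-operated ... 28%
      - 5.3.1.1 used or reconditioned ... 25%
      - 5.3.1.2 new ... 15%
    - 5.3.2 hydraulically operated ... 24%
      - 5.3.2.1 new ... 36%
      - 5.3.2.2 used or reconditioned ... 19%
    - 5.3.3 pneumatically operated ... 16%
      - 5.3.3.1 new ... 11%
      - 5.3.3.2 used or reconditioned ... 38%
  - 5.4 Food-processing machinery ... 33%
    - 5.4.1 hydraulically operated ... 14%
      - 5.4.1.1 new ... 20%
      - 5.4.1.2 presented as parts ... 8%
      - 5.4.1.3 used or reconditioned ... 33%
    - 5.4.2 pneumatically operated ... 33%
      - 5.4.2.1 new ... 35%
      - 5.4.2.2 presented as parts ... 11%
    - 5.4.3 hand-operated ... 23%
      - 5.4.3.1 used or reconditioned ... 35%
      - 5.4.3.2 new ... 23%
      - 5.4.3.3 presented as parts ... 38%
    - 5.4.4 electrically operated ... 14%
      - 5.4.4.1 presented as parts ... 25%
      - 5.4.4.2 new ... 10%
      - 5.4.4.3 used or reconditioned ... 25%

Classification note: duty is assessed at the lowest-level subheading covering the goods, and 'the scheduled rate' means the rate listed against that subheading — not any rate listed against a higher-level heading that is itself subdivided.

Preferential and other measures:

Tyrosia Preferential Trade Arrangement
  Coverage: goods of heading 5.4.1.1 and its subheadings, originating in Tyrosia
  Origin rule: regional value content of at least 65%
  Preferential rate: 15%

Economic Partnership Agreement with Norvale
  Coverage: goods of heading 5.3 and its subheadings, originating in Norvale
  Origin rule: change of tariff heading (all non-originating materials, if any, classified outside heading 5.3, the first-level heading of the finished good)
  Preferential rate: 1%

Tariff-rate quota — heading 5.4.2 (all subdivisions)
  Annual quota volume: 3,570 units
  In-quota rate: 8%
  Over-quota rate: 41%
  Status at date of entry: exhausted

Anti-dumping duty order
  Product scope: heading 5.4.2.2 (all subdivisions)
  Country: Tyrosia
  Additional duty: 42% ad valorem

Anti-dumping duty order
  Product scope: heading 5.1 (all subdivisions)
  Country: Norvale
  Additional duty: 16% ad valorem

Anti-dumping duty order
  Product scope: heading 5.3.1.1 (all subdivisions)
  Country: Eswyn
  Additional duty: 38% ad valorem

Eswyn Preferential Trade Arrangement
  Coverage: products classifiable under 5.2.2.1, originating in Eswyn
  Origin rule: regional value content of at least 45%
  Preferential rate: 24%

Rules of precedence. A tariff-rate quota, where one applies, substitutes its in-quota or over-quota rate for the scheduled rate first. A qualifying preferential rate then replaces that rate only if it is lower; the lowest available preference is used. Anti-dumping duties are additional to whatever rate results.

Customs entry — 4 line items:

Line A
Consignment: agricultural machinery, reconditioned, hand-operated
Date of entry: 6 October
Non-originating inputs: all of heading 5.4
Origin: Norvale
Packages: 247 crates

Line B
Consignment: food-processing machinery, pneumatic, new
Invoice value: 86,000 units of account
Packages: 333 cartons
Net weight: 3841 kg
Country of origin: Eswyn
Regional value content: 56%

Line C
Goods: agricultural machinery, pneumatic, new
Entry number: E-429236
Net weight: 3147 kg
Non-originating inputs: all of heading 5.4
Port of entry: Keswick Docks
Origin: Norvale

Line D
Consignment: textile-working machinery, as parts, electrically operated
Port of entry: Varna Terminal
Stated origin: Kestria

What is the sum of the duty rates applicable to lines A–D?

Line A: agricultural → 5.3; hand-operated → 5.3.1; reconditioned → 5.3.1.1. Scheduled 25%. Norvale agreement on 5.3: CTH met → 1% available; preferential 1%. → 1%.
Line B: food-processing → 5.4; pneumatic → 5.4.2; new → 5.4.2.1. Scheduled 35%. quota on 5.4.2 exhausted → over-quota 41%; Eswyn agreement on 5.2.2.1: 5.4.2.1 not covered. → 41%.
Line C: agricultural → 5.3; pneumatic → 5.3.3; new → 5.3.3.1. Scheduled 11%. Norvale agreement on 5.3: CTH met → 1% available; preferential 1%. → 1%.
Line D: textile-working → 5.1; electrically operated → 5.1.1; as parts → 5.1.1.1. Scheduled 35%. No special measure applies. → 35%.
Sum: 1% + 41% + 1% + 35% = 78%.

78%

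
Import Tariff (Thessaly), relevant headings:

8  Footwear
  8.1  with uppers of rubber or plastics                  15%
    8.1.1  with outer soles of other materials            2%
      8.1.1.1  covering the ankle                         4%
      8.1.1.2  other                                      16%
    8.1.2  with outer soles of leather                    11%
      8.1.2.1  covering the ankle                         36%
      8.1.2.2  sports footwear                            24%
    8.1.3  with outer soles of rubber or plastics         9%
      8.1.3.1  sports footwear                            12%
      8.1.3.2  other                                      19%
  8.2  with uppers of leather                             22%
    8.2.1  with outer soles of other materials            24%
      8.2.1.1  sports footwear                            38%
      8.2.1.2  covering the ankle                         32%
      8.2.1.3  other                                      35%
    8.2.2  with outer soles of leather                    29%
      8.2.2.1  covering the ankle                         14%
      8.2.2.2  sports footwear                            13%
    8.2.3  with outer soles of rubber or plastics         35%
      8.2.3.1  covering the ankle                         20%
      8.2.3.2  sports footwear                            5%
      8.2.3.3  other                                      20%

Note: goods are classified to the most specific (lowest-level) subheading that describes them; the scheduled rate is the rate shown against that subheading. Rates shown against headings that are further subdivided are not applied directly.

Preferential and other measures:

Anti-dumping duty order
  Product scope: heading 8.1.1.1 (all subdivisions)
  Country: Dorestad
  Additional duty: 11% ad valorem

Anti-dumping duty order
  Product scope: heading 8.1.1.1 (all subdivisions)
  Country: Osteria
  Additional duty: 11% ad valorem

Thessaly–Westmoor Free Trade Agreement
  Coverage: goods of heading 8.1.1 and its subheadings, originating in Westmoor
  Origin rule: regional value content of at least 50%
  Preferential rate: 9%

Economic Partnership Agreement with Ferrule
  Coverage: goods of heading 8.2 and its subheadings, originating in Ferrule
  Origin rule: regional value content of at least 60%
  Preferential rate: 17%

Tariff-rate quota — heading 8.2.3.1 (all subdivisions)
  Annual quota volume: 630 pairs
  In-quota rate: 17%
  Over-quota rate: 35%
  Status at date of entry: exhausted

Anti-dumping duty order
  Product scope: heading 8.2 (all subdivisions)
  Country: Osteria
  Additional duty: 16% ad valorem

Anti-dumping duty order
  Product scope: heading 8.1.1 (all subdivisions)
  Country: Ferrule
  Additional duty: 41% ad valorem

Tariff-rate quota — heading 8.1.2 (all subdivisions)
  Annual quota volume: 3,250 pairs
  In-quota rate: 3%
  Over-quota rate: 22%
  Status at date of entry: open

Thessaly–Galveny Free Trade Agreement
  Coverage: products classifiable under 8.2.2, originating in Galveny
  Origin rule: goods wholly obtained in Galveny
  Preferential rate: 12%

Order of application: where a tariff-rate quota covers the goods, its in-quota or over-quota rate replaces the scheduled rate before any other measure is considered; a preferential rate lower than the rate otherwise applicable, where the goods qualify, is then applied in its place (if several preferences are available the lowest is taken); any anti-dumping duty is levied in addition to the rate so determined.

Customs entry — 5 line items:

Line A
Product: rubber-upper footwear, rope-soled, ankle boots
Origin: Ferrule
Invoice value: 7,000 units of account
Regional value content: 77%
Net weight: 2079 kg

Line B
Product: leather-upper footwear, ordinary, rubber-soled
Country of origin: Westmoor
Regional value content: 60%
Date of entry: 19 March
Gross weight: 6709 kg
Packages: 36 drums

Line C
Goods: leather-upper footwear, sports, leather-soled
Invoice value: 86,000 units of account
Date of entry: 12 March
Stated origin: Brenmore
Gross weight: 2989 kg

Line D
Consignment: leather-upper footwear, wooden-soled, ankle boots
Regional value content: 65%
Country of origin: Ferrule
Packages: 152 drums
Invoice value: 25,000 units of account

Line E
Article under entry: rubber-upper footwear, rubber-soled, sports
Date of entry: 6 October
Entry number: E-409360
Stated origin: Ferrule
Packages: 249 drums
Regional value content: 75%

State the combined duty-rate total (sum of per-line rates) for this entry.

Line A: rubber-upper → 8.1; rope-soled → 8.1.1; ankle boots → 8.1.1.1. Scheduled 4%. Ferrule agreement on 8.2: 8.1.1.1 not covered; anti-dumping (Ferrule, 8.1.1): +41%; total 4% + 41% = 45%. → 45%.
Line B: leather-upper → 8.2; rubber-soled → 8.2.3; ordinary → 8.2.3.3. Scheduled 20%. Westmoor agreement on 8.1.1: 8.2.3.3 not covered. → 20%.
Line C: leather-upper → 8.2; leather-soled → 8.2.2; sports → 8.2.2.2. Scheduled 13%. No special measure applies. → 13%.
Line D: leather-upper → 8.2; wooden-soled → 8.2.1; ankle boots → 8.2.1.2. Scheduled 32%. Ferrule agreement on 8.2: RVC ≥ 60% → 17% available; preferential 17%. → 17%.
Line E: rubber-upper → 8.1; rubber-soled → 8.1.3; sports → 8.1.3.1. Scheduled 12%. Ferrule agreement on 8.2: 8.1.3.1 not covered. → 12%.
Sum: 45% + 20% + 13% + 17% + 12% = 107%.

107%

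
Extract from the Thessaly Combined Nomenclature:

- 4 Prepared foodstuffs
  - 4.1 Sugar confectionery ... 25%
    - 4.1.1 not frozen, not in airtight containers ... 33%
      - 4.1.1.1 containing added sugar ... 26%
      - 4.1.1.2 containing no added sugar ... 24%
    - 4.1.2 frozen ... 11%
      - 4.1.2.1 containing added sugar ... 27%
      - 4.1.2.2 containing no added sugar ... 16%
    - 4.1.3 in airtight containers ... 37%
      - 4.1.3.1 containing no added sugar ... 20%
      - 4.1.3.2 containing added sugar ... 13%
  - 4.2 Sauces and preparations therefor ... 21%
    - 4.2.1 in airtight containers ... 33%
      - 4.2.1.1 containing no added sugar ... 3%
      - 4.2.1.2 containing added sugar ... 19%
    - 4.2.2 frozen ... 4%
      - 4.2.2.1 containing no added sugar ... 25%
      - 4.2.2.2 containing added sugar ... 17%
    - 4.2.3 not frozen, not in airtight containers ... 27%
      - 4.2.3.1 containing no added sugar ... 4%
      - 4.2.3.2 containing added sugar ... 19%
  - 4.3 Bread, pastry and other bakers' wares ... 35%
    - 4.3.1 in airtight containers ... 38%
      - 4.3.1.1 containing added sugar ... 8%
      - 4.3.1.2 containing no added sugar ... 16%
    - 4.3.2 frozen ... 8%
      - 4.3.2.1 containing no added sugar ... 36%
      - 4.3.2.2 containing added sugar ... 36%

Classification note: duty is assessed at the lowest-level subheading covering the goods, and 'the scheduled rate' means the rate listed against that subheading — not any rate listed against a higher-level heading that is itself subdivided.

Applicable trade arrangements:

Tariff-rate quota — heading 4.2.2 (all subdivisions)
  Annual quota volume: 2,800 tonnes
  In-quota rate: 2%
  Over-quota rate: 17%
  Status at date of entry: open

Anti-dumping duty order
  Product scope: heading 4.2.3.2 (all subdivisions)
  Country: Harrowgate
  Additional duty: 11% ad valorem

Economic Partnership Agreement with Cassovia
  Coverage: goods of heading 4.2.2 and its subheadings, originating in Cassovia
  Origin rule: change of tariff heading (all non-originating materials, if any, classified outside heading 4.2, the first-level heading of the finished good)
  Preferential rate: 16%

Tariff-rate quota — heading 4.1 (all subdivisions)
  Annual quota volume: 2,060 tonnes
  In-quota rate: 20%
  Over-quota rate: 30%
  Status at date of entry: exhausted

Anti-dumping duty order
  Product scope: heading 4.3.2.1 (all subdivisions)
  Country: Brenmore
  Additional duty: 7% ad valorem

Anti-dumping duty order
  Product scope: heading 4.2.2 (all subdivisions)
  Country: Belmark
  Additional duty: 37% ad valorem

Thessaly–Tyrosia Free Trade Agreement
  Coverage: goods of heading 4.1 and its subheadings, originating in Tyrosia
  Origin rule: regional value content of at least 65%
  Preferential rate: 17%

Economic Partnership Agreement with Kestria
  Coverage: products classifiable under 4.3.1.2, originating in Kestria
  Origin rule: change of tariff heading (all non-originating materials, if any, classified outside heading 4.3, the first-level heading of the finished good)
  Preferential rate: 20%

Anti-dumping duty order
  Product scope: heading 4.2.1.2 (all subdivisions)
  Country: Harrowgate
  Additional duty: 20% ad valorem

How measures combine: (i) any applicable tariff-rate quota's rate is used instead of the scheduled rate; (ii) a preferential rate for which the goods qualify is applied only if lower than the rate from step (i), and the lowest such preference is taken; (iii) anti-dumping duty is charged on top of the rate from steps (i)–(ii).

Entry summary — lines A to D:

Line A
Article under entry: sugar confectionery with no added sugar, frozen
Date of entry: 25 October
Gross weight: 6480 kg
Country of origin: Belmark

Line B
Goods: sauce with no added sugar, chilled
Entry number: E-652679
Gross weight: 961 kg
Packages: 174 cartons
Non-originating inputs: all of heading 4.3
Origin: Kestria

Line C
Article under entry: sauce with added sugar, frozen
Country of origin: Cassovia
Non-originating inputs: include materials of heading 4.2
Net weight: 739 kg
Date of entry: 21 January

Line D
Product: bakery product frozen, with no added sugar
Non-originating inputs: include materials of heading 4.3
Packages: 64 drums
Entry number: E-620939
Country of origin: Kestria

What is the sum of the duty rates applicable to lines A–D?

Line A: sugar confectionery → 4.1; frozen → 4.1.2; with no added sugar → 4.1.2.2. Scheduled 16%. quota on 4.1 exhausted → over-quota 30%. → 30%.
Line B: sauce → 4.2; chilled → 4.2.3; with no added sugar → 4.2.3.1. Scheduled 4%. Kestria agreement on 4.3.1.2: 4.2.3.1 not covered. → 4%.
Line C: sauce → 4.2; frozen → 4.2.2; with added sugar → 4.2.2.2. Scheduled 17%. quota on 4.2.2 open → in-quota 2%; Cassovia agreement on 4.2.2: CTH not met. → 2%.
Line D: bakery product → 4.3; frozen → 4.3.2; with no added sugar → 4.3.2.1. Scheduled 36%. Kestria agreement on 4.3.1.2: 4.3.2.1 not covered. → 36%.
Sum: 30% + 4% + 2% + 36% = 72%.

72%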